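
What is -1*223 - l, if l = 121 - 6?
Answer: -338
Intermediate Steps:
l = 115
-1*223 - l = -1*223 - 1*115 = -223 - 115 = -338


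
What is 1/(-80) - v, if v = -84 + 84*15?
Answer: -94081/80 ≈ -1176.0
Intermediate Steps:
v = 1176 (v = -84 + 1260 = 1176)
1/(-80) - v = 1/(-80) - 1*1176 = -1/80 - 1176 = -94081/80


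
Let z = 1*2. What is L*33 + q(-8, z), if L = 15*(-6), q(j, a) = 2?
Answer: -2968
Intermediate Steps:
z = 2
L = -90
L*33 + q(-8, z) = -90*33 + 2 = -2970 + 2 = -2968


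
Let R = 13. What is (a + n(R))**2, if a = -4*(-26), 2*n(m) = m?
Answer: 48841/4 ≈ 12210.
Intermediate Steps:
n(m) = m/2
a = 104
(a + n(R))**2 = (104 + (1/2)*13)**2 = (104 + 13/2)**2 = (221/2)**2 = 48841/4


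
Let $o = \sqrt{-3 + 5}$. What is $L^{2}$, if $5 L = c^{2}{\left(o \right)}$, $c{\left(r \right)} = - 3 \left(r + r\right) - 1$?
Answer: $\frac{5617}{25} + \frac{1752 \sqrt{2}}{25} \approx 323.79$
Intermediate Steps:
$o = \sqrt{2} \approx 1.4142$
$c{\left(r \right)} = -1 - 6 r$ ($c{\left(r \right)} = - 3 \cdot 2 r - 1 = - 6 r - 1 = -1 - 6 r$)
$L = \frac{\left(-1 - 6 \sqrt{2}\right)^{2}}{5} \approx 17.994$
$L^{2} = \left(\frac{73}{5} + \frac{12 \sqrt{2}}{5}\right)^{2}$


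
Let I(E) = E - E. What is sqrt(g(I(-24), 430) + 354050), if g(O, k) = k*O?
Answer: 5*sqrt(14162) ≈ 595.02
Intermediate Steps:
I(E) = 0
g(O, k) = O*k
sqrt(g(I(-24), 430) + 354050) = sqrt(0*430 + 354050) = sqrt(0 + 354050) = sqrt(354050) = 5*sqrt(14162)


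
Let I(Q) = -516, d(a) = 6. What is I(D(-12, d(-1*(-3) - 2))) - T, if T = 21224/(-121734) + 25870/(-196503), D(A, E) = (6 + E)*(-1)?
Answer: -2055994300330/3986849367 ≈ -515.69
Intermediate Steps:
D(A, E) = -6 - E
T = -1219973042/3986849367 (T = 21224*(-1/121734) + 25870*(-1/196503) = -10612/60867 - 25870/196503 = -1219973042/3986849367 ≈ -0.30600)
I(D(-12, d(-1*(-3) - 2))) - T = -516 - 1*(-1219973042/3986849367) = -516 + 1219973042/3986849367 = -2055994300330/3986849367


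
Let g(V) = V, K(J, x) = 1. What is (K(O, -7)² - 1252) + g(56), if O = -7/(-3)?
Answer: -1195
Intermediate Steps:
O = 7/3 (O = -7*(-⅓) = 7/3 ≈ 2.3333)
(K(O, -7)² - 1252) + g(56) = (1² - 1252) + 56 = (1 - 1252) + 56 = -1251 + 56 = -1195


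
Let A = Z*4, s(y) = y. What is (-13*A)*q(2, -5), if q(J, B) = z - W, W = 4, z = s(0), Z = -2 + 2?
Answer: 0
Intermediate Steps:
Z = 0
z = 0
A = 0 (A = 0*4 = 0)
q(J, B) = -4 (q(J, B) = 0 - 1*4 = 0 - 4 = -4)
(-13*A)*q(2, -5) = -13*0*(-4) = 0*(-4) = 0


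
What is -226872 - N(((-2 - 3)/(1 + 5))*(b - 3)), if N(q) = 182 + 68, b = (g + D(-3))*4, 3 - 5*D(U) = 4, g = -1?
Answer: -227122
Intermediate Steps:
D(U) = -⅕ (D(U) = ⅗ - ⅕*4 = ⅗ - ⅘ = -⅕)
b = -24/5 (b = (-1 - ⅕)*4 = -6/5*4 = -24/5 ≈ -4.8000)
N(q) = 250
-226872 - N(((-2 - 3)/(1 + 5))*(b - 3)) = -226872 - 1*250 = -226872 - 250 = -227122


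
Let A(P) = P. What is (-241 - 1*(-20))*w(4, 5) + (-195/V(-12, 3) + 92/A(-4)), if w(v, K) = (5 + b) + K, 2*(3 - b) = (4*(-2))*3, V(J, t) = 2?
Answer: -11291/2 ≈ -5645.5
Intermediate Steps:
b = 15 (b = 3 - 4*(-2)*3/2 = 3 - (-4)*3 = 3 - ½*(-24) = 3 + 12 = 15)
w(v, K) = 20 + K (w(v, K) = (5 + 15) + K = 20 + K)
(-241 - 1*(-20))*w(4, 5) + (-195/V(-12, 3) + 92/A(-4)) = (-241 - 1*(-20))*(20 + 5) + (-195/2 + 92/(-4)) = (-241 + 20)*25 + (-195*½ + 92*(-¼)) = -221*25 + (-195/2 - 23) = -5525 - 241/2 = -11291/2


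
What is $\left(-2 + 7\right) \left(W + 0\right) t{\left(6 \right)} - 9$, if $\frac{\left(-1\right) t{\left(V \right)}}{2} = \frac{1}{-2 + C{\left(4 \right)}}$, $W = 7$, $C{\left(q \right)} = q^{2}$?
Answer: $-14$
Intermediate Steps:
$t{\left(V \right)} = - \frac{1}{7}$ ($t{\left(V \right)} = - \frac{2}{-2 + 4^{2}} = - \frac{2}{-2 + 16} = - \frac{2}{14} = \left(-2\right) \frac{1}{14} = - \frac{1}{7}$)
$\left(-2 + 7\right) \left(W + 0\right) t{\left(6 \right)} - 9 = \left(-2 + 7\right) \left(7 + 0\right) \left(- \frac{1}{7}\right) - 9 = 5 \cdot 7 \left(- \frac{1}{7}\right) - 9 = 35 \left(- \frac{1}{7}\right) - 9 = -5 - 9 = -14$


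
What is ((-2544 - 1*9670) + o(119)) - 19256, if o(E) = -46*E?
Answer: -36944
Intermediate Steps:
((-2544 - 1*9670) + o(119)) - 19256 = ((-2544 - 1*9670) - 46*119) - 19256 = ((-2544 - 9670) - 5474) - 19256 = (-12214 - 5474) - 19256 = -17688 - 19256 = -36944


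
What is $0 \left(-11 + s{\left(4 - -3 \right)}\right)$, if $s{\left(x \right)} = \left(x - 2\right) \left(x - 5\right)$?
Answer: $0$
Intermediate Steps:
$s{\left(x \right)} = \left(-5 + x\right) \left(-2 + x\right)$ ($s{\left(x \right)} = \left(-2 + x\right) \left(-5 + x\right) = \left(-5 + x\right) \left(-2 + x\right)$)
$0 \left(-11 + s{\left(4 - -3 \right)}\right) = 0 \left(-11 + \left(10 + \left(4 - -3\right)^{2} - 7 \left(4 - -3\right)\right)\right) = 0 \left(-11 + \left(10 + \left(4 + 3\right)^{2} - 7 \left(4 + 3\right)\right)\right) = 0 \left(-11 + \left(10 + 7^{2} - 49\right)\right) = 0 \left(-11 + \left(10 + 49 - 49\right)\right) = 0 \left(-11 + 10\right) = 0 \left(-1\right) = 0$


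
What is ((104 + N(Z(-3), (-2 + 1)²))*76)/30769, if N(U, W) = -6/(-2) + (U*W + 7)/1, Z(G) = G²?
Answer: 9348/30769 ≈ 0.30381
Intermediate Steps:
N(U, W) = 10 + U*W (N(U, W) = -6*(-½) + (7 + U*W)*1 = 3 + (7 + U*W) = 10 + U*W)
((104 + N(Z(-3), (-2 + 1)²))*76)/30769 = ((104 + (10 + (-3)²*(-2 + 1)²))*76)/30769 = ((104 + (10 + 9*(-1)²))*76)*(1/30769) = ((104 + (10 + 9*1))*76)*(1/30769) = ((104 + (10 + 9))*76)*(1/30769) = ((104 + 19)*76)*(1/30769) = (123*76)*(1/30769) = 9348*(1/30769) = 9348/30769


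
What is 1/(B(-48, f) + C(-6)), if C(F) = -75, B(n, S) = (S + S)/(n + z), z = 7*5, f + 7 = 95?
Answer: -13/1151 ≈ -0.011295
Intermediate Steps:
f = 88 (f = -7 + 95 = 88)
z = 35
B(n, S) = 2*S/(35 + n) (B(n, S) = (S + S)/(n + 35) = (2*S)/(35 + n) = 2*S/(35 + n))
1/(B(-48, f) + C(-6)) = 1/(2*88/(35 - 48) - 75) = 1/(2*88/(-13) - 75) = 1/(2*88*(-1/13) - 75) = 1/(-176/13 - 75) = 1/(-1151/13) = -13/1151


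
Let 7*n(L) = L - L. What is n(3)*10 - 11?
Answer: -11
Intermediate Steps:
n(L) = 0 (n(L) = (L - L)/7 = (⅐)*0 = 0)
n(3)*10 - 11 = 0*10 - 11 = 0 - 11 = -11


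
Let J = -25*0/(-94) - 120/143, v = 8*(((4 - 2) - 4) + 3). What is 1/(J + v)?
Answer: 143/1024 ≈ 0.13965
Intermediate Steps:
v = 8 (v = 8*((2 - 4) + 3) = 8*(-2 + 3) = 8*1 = 8)
J = -120/143 (J = 0*(-1/94) - 120*1/143 = 0 - 120/143 = -120/143 ≈ -0.83916)
1/(J + v) = 1/(-120/143 + 8) = 1/(1024/143) = 143/1024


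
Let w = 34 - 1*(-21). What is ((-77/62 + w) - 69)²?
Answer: 893025/3844 ≈ 232.32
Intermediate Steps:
w = 55 (w = 34 + 21 = 55)
((-77/62 + w) - 69)² = ((-77/62 + 55) - 69)² = (3333/62 - 69)² = (-945/62)² = 893025/3844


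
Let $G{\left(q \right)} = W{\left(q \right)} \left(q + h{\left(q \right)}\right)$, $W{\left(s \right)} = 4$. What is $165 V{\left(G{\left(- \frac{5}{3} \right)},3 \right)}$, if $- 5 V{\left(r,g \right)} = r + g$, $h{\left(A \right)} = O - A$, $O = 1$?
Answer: $-231$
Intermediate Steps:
$h{\left(A \right)} = 1 - A$
$G{\left(q \right)} = 4$ ($G{\left(q \right)} = 4 \left(q - \left(-1 + q\right)\right) = 4 \cdot 1 = 4$)
$V{\left(r,g \right)} = - \frac{g}{5} - \frac{r}{5}$ ($V{\left(r,g \right)} = - \frac{r + g}{5} = - \frac{g + r}{5} = - \frac{g}{5} - \frac{r}{5}$)
$165 V{\left(G{\left(- \frac{5}{3} \right)},3 \right)} = 165 \left(\left(- \frac{1}{5}\right) 3 - \frac{4}{5}\right) = 165 \left(- \frac{3}{5} - \frac{4}{5}\right) = 165 \left(- \frac{7}{5}\right) = -231$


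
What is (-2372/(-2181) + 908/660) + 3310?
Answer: 397346539/119955 ≈ 3312.5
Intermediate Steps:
(-2372/(-2181) + 908/660) + 3310 = (-2372*(-1/2181) + 908*(1/660)) + 3310 = (2372/2181 + 227/165) + 3310 = 295489/119955 + 3310 = 397346539/119955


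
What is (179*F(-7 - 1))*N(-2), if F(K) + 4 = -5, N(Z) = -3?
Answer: 4833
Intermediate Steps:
F(K) = -9 (F(K) = -4 - 5 = -9)
(179*F(-7 - 1))*N(-2) = (179*(-9))*(-3) = -1611*(-3) = 4833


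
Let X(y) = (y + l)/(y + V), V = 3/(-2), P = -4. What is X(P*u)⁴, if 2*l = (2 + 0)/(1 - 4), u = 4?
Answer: 38416/50625 ≈ 0.75883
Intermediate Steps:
V = -3/2 (V = 3*(-½) = -3/2 ≈ -1.5000)
l = -⅓ (l = ((2 + 0)/(1 - 4))/2 = (2/(-3))/2 = (2*(-⅓))/2 = (½)*(-⅔) = -⅓ ≈ -0.33333)
X(y) = (-⅓ + y)/(-3/2 + y) (X(y) = (y - ⅓)/(y - 3/2) = (-⅓ + y)/(-3/2 + y))
X(P*u)⁴ = (2*(-1 + 3*(-4*4))/(3*(-3 + 2*(-4*4))))⁴ = (2*(-1 + 3*(-16))/(3*(-3 + 2*(-16))))⁴ = (2*(-1 - 48)/(3*(-3 - 32)))⁴ = ((⅔)*(-49)/(-35))⁴ = ((⅔)*(-1/35)*(-49))⁴ = (14/15)⁴ = 38416/50625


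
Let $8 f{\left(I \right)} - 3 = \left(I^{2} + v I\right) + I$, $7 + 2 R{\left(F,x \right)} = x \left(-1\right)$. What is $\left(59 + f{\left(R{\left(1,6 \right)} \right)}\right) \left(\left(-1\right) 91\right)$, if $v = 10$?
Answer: $- \frac{162253}{32} \approx -5070.4$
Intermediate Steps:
$R{\left(F,x \right)} = - \frac{7}{2} - \frac{x}{2}$ ($R{\left(F,x \right)} = - \frac{7}{2} + \frac{x \left(-1\right)}{2} = - \frac{7}{2} + \frac{\left(-1\right) x}{2} = - \frac{7}{2} - \frac{x}{2}$)
$f{\left(I \right)} = \frac{3}{8} + \frac{I^{2}}{8} + \frac{11 I}{8}$ ($f{\left(I \right)} = \frac{3}{8} + \frac{\left(I^{2} + 10 I\right) + I}{8} = \frac{3}{8} + \frac{I^{2} + 11 I}{8} = \frac{3}{8} + \left(\frac{I^{2}}{8} + \frac{11 I}{8}\right) = \frac{3}{8} + \frac{I^{2}}{8} + \frac{11 I}{8}$)
$\left(59 + f{\left(R{\left(1,6 \right)} \right)}\right) \left(\left(-1\right) 91\right) = \left(59 + \left(\frac{3}{8} + \frac{\left(- \frac{7}{2} - 3\right)^{2}}{8} + \frac{11 \left(- \frac{7}{2} - 3\right)}{8}\right)\right) \left(\left(-1\right) 91\right) = \left(59 + \left(\frac{3}{8} + \frac{\left(- \frac{7}{2} - 3\right)^{2}}{8} + \frac{11 \left(- \frac{7}{2} - 3\right)}{8}\right)\right) \left(-91\right) = \left(59 + \left(\frac{3}{8} + \frac{\left(- \frac{13}{2}\right)^{2}}{8} + \frac{11}{8} \left(- \frac{13}{2}\right)\right)\right) \left(-91\right) = \left(59 + \left(\frac{3}{8} + \frac{1}{8} \cdot \frac{169}{4} - \frac{143}{16}\right)\right) \left(-91\right) = \left(59 + \left(\frac{3}{8} + \frac{169}{32} - \frac{143}{16}\right)\right) \left(-91\right) = \left(59 - \frac{105}{32}\right) \left(-91\right) = \frac{1783}{32} \left(-91\right) = - \frac{162253}{32}$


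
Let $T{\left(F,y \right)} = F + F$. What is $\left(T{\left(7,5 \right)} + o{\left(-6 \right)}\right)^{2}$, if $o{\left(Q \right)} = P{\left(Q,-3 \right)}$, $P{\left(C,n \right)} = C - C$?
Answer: $196$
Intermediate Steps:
$P{\left(C,n \right)} = 0$
$o{\left(Q \right)} = 0$
$T{\left(F,y \right)} = 2 F$
$\left(T{\left(7,5 \right)} + o{\left(-6 \right)}\right)^{2} = \left(2 \cdot 7 + 0\right)^{2} = \left(14 + 0\right)^{2} = 14^{2} = 196$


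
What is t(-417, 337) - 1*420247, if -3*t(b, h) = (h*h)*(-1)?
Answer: -1147172/3 ≈ -3.8239e+5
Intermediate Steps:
t(b, h) = h²/3 (t(b, h) = -h*h*(-1)/3 = -h²*(-1)/3 = -(-1)*h²/3 = h²/3)
t(-417, 337) - 1*420247 = (⅓)*337² - 1*420247 = (⅓)*113569 - 420247 = 113569/3 - 420247 = -1147172/3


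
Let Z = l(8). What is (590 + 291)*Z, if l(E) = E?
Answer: 7048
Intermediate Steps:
Z = 8
(590 + 291)*Z = (590 + 291)*8 = 881*8 = 7048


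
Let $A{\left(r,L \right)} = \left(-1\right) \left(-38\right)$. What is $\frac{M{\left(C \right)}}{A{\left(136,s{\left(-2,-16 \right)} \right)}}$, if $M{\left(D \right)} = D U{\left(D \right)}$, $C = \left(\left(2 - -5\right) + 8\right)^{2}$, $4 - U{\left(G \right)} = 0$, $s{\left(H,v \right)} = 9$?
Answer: $\frac{450}{19} \approx 23.684$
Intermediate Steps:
$U{\left(G \right)} = 4$ ($U{\left(G \right)} = 4 - 0 = 4 + 0 = 4$)
$A{\left(r,L \right)} = 38$
$C = 225$ ($C = \left(\left(2 + 5\right) + 8\right)^{2} = \left(7 + 8\right)^{2} = 15^{2} = 225$)
$M{\left(D \right)} = 4 D$ ($M{\left(D \right)} = D 4 = 4 D$)
$\frac{M{\left(C \right)}}{A{\left(136,s{\left(-2,-16 \right)} \right)}} = \frac{4 \cdot 225}{38} = 900 \cdot \frac{1}{38} = \frac{450}{19}$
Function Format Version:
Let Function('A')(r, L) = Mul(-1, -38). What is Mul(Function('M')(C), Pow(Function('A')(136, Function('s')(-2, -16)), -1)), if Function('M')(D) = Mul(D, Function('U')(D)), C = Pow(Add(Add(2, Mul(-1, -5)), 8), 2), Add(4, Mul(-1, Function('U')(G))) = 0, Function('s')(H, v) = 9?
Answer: Rational(450, 19) ≈ 23.684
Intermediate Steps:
Function('U')(G) = 4 (Function('U')(G) = Add(4, Mul(-1, 0)) = Add(4, 0) = 4)
Function('A')(r, L) = 38
C = 225 (C = Pow(Add(Add(2, 5), 8), 2) = Pow(Add(7, 8), 2) = Pow(15, 2) = 225)
Function('M')(D) = Mul(4, D) (Function('M')(D) = Mul(D, 4) = Mul(4, D))
Mul(Function('M')(C), Pow(Function('A')(136, Function('s')(-2, -16)), -1)) = Mul(Mul(4, 225), Pow(38, -1)) = Mul(900, Rational(1, 38)) = Rational(450, 19)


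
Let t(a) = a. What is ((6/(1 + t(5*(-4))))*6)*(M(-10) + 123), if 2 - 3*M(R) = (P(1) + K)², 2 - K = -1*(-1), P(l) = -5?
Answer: -4260/19 ≈ -224.21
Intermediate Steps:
K = 1 (K = 2 - (-1)*(-1) = 2 - 1*1 = 2 - 1 = 1)
M(R) = -14/3 (M(R) = ⅔ - (-5 + 1)²/3 = ⅔ - ⅓*(-4)² = ⅔ - ⅓*16 = ⅔ - 16/3 = -14/3)
((6/(1 + t(5*(-4))))*6)*(M(-10) + 123) = ((6/(1 + 5*(-4)))*6)*(-14/3 + 123) = ((6/(1 - 20))*6)*(355/3) = ((6/(-19))*6)*(355/3) = ((6*(-1/19))*6)*(355/3) = -6/19*6*(355/3) = -36/19*355/3 = -4260/19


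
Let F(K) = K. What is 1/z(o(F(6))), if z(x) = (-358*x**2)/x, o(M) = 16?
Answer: -1/5728 ≈ -0.00017458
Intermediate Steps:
z(x) = -358*x
1/z(o(F(6))) = 1/(-358*16) = 1/(-5728) = -1/5728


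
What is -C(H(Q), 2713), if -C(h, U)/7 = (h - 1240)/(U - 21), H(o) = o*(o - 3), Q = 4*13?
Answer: 2289/673 ≈ 3.4012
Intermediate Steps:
Q = 52
H(o) = o*(-3 + o)
C(h, U) = -7*(-1240 + h)/(-21 + U) (C(h, U) = -7*(h - 1240)/(U - 21) = -7*(-1240 + h)/(-21 + U))
-C(H(Q), 2713) = -7*(1240 - 52*(-3 + 52))/(-21 + 2713) = -7*(1240 - 52*49)/2692 = -7*(1240 - 1*2548)/2692 = -7*(1240 - 2548)/2692 = -7*(-1308)/2692 = -1*(-2289/673) = 2289/673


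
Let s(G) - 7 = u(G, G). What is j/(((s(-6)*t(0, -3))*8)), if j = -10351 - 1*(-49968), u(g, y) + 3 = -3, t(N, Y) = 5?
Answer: 39617/40 ≈ 990.42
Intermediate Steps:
u(g, y) = -6 (u(g, y) = -3 - 3 = -6)
s(G) = 1 (s(G) = 7 - 6 = 1)
j = 39617 (j = -10351 + 49968 = 39617)
j/(((s(-6)*t(0, -3))*8)) = 39617/(((1*5)*8)) = 39617/((5*8)) = 39617/40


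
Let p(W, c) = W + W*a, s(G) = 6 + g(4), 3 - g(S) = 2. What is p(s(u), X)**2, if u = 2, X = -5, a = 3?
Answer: 784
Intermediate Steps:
g(S) = 1 (g(S) = 3 - 1*2 = 3 - 2 = 1)
s(G) = 7 (s(G) = 6 + 1 = 7)
p(W, c) = 4*W (p(W, c) = W + W*3 = W + 3*W = 4*W)
p(s(u), X)**2 = (4*7)**2 = 28**2 = 784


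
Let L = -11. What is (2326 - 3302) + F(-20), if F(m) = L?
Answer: -987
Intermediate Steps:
F(m) = -11
(2326 - 3302) + F(-20) = (2326 - 3302) - 11 = -976 - 11 = -987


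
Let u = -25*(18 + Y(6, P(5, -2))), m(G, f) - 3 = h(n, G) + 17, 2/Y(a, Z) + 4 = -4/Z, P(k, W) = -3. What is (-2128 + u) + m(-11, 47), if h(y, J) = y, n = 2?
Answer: -10149/4 ≈ -2537.3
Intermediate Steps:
Y(a, Z) = 2/(-4 - 4/Z)
m(G, f) = 22 (m(G, f) = 3 + (2 + 17) = 3 + 19 = 22)
u = -1725/4 (u = -25*(18 - 1*(-3)/(2 + 2*(-3))) = -25*(18 - 1*(-3)/(2 - 6)) = -25*(18 - 1*(-3)/(-4)) = -25*(18 - 1*(-3)*(-¼)) = -25*(18 - ¾) = -25*69/4 = -1725/4 ≈ -431.25)
(-2128 + u) + m(-11, 47) = (-2128 - 1725/4) + 22 = -10237/4 + 22 = -10149/4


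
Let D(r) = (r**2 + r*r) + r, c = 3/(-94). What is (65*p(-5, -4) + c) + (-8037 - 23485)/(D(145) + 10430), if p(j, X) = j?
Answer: -1610814693/4946750 ≈ -325.63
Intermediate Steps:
c = -3/94 (c = 3*(-1/94) = -3/94 ≈ -0.031915)
D(r) = r + 2*r**2 (D(r) = (r**2 + r**2) + r = 2*r**2 + r = r + 2*r**2)
(65*p(-5, -4) + c) + (-8037 - 23485)/(D(145) + 10430) = (65*(-5) - 3/94) + (-8037 - 23485)/(145*(1 + 2*145) + 10430) = (-325 - 3/94) - 31522/(145*(1 + 290) + 10430) = -30553/94 - 31522/(145*291 + 10430) = -30553/94 - 31522/(42195 + 10430) = -30553/94 - 31522/52625 = -1610814693/4946750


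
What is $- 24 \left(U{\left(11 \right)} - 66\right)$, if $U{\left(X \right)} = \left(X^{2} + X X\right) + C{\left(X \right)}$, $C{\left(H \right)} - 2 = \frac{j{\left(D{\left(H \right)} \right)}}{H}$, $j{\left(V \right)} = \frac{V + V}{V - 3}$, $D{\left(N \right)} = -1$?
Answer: $- \frac{47004}{11} \approx -4273.1$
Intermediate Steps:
$j{\left(V \right)} = \frac{2 V}{-3 + V}$
$C{\left(H \right)} = 2 + \frac{1}{2 H}$ ($C{\left(H \right)} = 2 + \frac{2 \left(-1\right) \frac{1}{-3 - 1}}{H} = 2 + \frac{2 \left(-1\right) \frac{1}{-4}}{H} = 2 + \frac{2 \left(-1\right) \left(- \frac{1}{4}\right)}{H} = 2 + \frac{1}{2 H}$)
$U{\left(X \right)} = 2 + \frac{1}{2 X} + 2 X^{2}$ ($U{\left(X \right)} = \left(X^{2} + X X\right) + \left(2 + \frac{1}{2 X}\right) = \left(X^{2} + X^{2}\right) + \left(2 + \frac{1}{2 X}\right) = 2 X^{2} + \left(2 + \frac{1}{2 X}\right) = 2 + \frac{1}{2 X} + 2 X^{2}$)
$- 24 \left(U{\left(11 \right)} - 66\right) = - 24 \left(\left(2 + \frac{1}{2 \cdot 11} + 2 \cdot 11^{2}\right) - 66\right) = - 24 \left(\left(2 + \frac{1}{2} \cdot \frac{1}{11} + 2 \cdot 121\right) - 66\right) = - 24 \left(\left(2 + \frac{1}{22} + 242\right) - 66\right) = - 24 \left(\frac{5369}{22} - 66\right) = \left(-24\right) \frac{3917}{22} = - \frac{47004}{11}$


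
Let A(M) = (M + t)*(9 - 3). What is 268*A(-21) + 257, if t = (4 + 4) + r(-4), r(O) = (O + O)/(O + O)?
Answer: -19039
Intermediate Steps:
r(O) = 1 (r(O) = (2*O)/((2*O)) = (2*O)*(1/(2*O)) = 1)
t = 9 (t = (4 + 4) + 1 = 8 + 1 = 9)
A(M) = 54 + 6*M (A(M) = (M + 9)*(9 - 3) = (9 + M)*6 = 54 + 6*M)
268*A(-21) + 257 = 268*(54 + 6*(-21)) + 257 = 268*(54 - 126) + 257 = 268*(-72) + 257 = -19296 + 257 = -19039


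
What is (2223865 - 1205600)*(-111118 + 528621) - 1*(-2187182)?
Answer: 425130879477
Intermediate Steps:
(2223865 - 1205600)*(-111118 + 528621) - 1*(-2187182) = 1018265*417503 + 2187182 = 425128692295 + 2187182 = 425130879477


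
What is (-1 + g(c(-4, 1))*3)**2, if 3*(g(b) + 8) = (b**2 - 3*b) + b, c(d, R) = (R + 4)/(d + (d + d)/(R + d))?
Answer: 3025/256 ≈ 11.816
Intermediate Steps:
c(d, R) = (4 + R)/(d + 2*d/(R + d)) (c(d, R) = (4 + R)/(d + (2*d)/(R + d)) = (4 + R)/(d + 2*d/(R + d)))
g(b) = -8 - 2*b/3 + b**2/3 (g(b) = -8 + ((b**2 - 3*b) + b)/3 = -8 + (b**2 - 2*b)/3 = -8 + (-2*b/3 + b**2/3) = -8 - 2*b/3 + b**2/3)
(-1 + g(c(-4, 1))*3)**2 = (-1 + (-8 - 2*(1**2 + 4*1 + 4*(-4) + 1*(-4))/(3*(-4)*(2 + 1 - 4)) + ((1**2 + 4*1 + 4*(-4) + 1*(-4))/((-4)*(2 + 1 - 4)))**2/3)*3)**2 = (-1 + (-8 - (-1)*(1 + 4 - 16 - 4)/(6*(-1)) + (-1/4*(1 + 4 - 16 - 4)/(-1))**2/3)*3)**2 = (-1 + (-8 - (-1)*(-1)*(-15)/6 + (-1/4*(-1)*(-15))**2/3)*3)**2 = (-1 + (-8 - 2/3*(-15/4) + (-15/4)**2/3)*3)**2 = (-1 + (-8 + 5/2 + (1/3)*(225/16))*3)**2 = (-1 + (-8 + 5/2 + 75/16)*3)**2 = (-1 - 13/16*3)**2 = (-1 - 39/16)**2 = (-55/16)**2 = 3025/256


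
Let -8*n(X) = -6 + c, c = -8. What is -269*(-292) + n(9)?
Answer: 314199/4 ≈ 78550.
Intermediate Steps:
n(X) = 7/4 (n(X) = -(-6 - 8)/8 = -1/8*(-14) = 7/4)
-269*(-292) + n(9) = -269*(-292) + 7/4 = 78548 + 7/4 = 314199/4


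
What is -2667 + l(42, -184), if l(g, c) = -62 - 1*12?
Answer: -2741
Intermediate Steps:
l(g, c) = -74 (l(g, c) = -62 - 12 = -74)
-2667 + l(42, -184) = -2667 - 74 = -2741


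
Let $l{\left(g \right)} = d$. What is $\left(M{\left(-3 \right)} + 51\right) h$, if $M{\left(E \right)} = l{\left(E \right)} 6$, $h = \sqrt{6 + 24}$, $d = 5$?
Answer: $81 \sqrt{30} \approx 443.66$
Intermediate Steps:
$h = \sqrt{30} \approx 5.4772$
$l{\left(g \right)} = 5$
$M{\left(E \right)} = 30$ ($M{\left(E \right)} = 5 \cdot 6 = 30$)
$\left(M{\left(-3 \right)} + 51\right) h = \left(30 + 51\right) \sqrt{30} = 81 \sqrt{30}$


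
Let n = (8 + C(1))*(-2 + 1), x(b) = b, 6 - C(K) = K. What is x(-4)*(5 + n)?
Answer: 32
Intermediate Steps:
C(K) = 6 - K
n = -13 (n = (8 + (6 - 1*1))*(-2 + 1) = (8 + (6 - 1))*(-1) = (8 + 5)*(-1) = 13*(-1) = -13)
x(-4)*(5 + n) = -4*(5 - 13) = -4*(-8) = 32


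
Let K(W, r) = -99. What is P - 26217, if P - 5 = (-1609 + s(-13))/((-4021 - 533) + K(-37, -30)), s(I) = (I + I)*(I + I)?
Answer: -40654501/1551 ≈ -26212.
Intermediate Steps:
s(I) = 4*I² (s(I) = (2*I)*(2*I) = 4*I²)
P = 8066/1551 (P = 5 + (-1609 + 4*(-13)²)/((-4021 - 533) - 99) = 5 + (-1609 + 4*169)/(-4554 - 99) = 5 + (-1609 + 676)/(-4653) = 5 - 933*(-1/4653) = 5 + 311/1551 = 8066/1551 ≈ 5.2005)
P - 26217 = 8066/1551 - 26217 = -40654501/1551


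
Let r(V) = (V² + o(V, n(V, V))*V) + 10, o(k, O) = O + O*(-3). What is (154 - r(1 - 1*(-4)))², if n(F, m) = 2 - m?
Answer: 7921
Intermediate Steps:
o(k, O) = -2*O (o(k, O) = O - 3*O = -2*O)
r(V) = 10 + V² + V*(-4 + 2*V) (r(V) = (V² + (-2*(2 - V))*V) + 10 = (V² + (-4 + 2*V)*V) + 10 = (V² + V*(-4 + 2*V)) + 10 = 10 + V² + V*(-4 + 2*V))
(154 - r(1 - 1*(-4)))² = (154 - (10 - 4*(1 - 1*(-4)) + 3*(1 - 1*(-4))²))² = (154 - (10 - 4*(1 + 4) + 3*(1 + 4)²))² = (154 - (10 - 4*5 + 3*5²))² = (154 - (10 - 20 + 3*25))² = (154 - (10 - 20 + 75))² = (154 - 1*65)² = (154 - 65)² = 89² = 7921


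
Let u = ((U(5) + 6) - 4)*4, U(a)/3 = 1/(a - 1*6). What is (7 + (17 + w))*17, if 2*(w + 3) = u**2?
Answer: 493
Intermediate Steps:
U(a) = 3/(-6 + a) (U(a) = 3/(a - 1*6) = 3/(a - 6) = 3/(-6 + a))
u = -4 (u = ((3/(-6 + 5) + 6) - 4)*4 = ((3/(-1) + 6) - 4)*4 = ((3*(-1) + 6) - 4)*4 = ((-3 + 6) - 4)*4 = (3 - 4)*4 = -1*4 = -4)
w = 5 (w = -3 + (1/2)*(-4)**2 = -3 + (1/2)*16 = -3 + 8 = 5)
(7 + (17 + w))*17 = (7 + (17 + 5))*17 = (7 + 22)*17 = 29*17 = 493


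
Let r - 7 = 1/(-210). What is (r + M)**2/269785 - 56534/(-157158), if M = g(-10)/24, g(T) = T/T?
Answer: 598184447898251/1662035744376000 ≈ 0.35991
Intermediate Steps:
r = 1469/210 (r = 7 + 1/(-210) = 7 - 1/210 = 1469/210 ≈ 6.9952)
g(T) = 1
M = 1/24 ≈ 0.041667
(r + M)**2/269785 - 56534/(-157158) = (1469/210 + 1/24)**2/269785 - 56534/(-157158) = (5911/840)**2*(1/269785) - 56534*(-1/157158) = (34939921/705600)*(1/269785) + 28267/78579 = 34939921/190360296000 + 28267/78579 = 598184447898251/1662035744376000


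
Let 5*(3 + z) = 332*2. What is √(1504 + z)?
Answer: √40845/5 ≈ 40.420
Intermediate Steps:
z = 649/5 (z = -3 + (332*2)/5 = -3 + (⅕)*664 = -3 + 664/5 = 649/5 ≈ 129.80)
√(1504 + z) = √(1504 + 649/5) = √(8169/5) = √40845/5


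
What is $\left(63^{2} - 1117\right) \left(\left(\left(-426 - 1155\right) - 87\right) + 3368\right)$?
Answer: $4848400$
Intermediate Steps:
$\left(63^{2} - 1117\right) \left(\left(\left(-426 - 1155\right) - 87\right) + 3368\right) = \left(3969 - 1117\right) \left(\left(-1581 - 87\right) + 3368\right) = 2852 \left(-1668 + 3368\right) = 2852 \cdot 1700 = 4848400$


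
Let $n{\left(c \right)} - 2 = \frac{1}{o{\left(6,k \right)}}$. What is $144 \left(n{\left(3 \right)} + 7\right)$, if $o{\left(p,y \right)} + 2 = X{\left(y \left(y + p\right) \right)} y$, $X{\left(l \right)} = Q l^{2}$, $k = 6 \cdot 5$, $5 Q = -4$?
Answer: $\frac{18139854024}{13996801} \approx 1296.0$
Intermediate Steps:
$Q = - \frac{4}{5}$ ($Q = \frac{1}{5} \left(-4\right) = - \frac{4}{5} \approx -0.8$)
$k = 30$
$X{\left(l \right)} = - \frac{4 l^{2}}{5}$
$o{\left(p,y \right)} = -2 - \frac{4 y^{3} \left(p + y\right)^{2}}{5}$ ($o{\left(p,y \right)} = -2 + - \frac{4 \left(y \left(y + p\right)\right)^{2}}{5} y = -2 + - \frac{4 \left(y \left(p + y\right)\right)^{2}}{5} y = -2 + - \frac{4 y^{2} \left(p + y\right)^{2}}{5} y = -2 - \frac{4 y^{3} \left(p + y\right)^{2}}{5}$)
$n{\left(c \right)} = \frac{55987203}{27993602}$ ($n{\left(c \right)} = 2 + \frac{1}{-2 - \frac{4 \cdot 30^{3} \left(6 + 30\right)^{2}}{5}} = 2 + \frac{1}{-2 - 21600 \cdot 36^{2}} = 2 + \frac{1}{-2 - 21600 \cdot 1296} = 2 + \frac{1}{-2 - 27993600} = 2 + \frac{1}{-27993602} = 2 - \frac{1}{27993602} = \frac{55987203}{27993602}$)
$144 \left(n{\left(3 \right)} + 7\right) = 144 \left(\frac{55987203}{27993602} + 7\right) = 144 \cdot \frac{251942417}{27993602} = \frac{18139854024}{13996801}$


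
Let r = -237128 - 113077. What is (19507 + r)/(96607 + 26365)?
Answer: -165349/61486 ≈ -2.6892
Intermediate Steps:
r = -350205
(19507 + r)/(96607 + 26365) = (19507 - 350205)/(96607 + 26365) = -330698/122972 = -330698*1/122972 = -165349/61486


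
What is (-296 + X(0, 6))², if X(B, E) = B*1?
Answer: 87616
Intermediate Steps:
X(B, E) = B
(-296 + X(0, 6))² = (-296 + 0)² = (-296)² = 87616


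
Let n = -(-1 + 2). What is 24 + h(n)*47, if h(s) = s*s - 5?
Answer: -164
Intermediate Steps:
n = -1 (n = -1*1 = -1)
h(s) = -5 + s² (h(s) = s² - 5 = -5 + s²)
24 + h(n)*47 = 24 + (-5 + (-1)²)*47 = 24 + (-5 + 1)*47 = 24 - 4*47 = 24 - 188 = -164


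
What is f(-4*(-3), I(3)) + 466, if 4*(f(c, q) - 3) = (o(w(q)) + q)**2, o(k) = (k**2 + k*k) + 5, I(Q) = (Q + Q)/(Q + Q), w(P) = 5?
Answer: 1253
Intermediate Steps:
I(Q) = 1 (I(Q) = (2*Q)/((2*Q)) = (2*Q)*(1/(2*Q)) = 1)
o(k) = 5 + 2*k**2 (o(k) = (k**2 + k**2) + 5 = 2*k**2 + 5 = 5 + 2*k**2)
f(c, q) = 3 + (55 + q)**2/4 (f(c, q) = 3 + ((5 + 2*5**2) + q)**2/4 = 3 + ((5 + 2*25) + q)**2/4 = 3 + ((5 + 50) + q)**2/4 = 3 + (55 + q)**2/4)
f(-4*(-3), I(3)) + 466 = (3 + (55 + 1)**2/4) + 466 = (3 + (1/4)*56**2) + 466 = (3 + (1/4)*3136) + 466 = (3 + 784) + 466 = 787 + 466 = 1253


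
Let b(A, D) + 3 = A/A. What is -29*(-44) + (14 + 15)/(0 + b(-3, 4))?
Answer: 2523/2 ≈ 1261.5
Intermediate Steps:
b(A, D) = -2 (b(A, D) = -3 + A/A = -3 + 1 = -2)
-29*(-44) + (14 + 15)/(0 + b(-3, 4)) = -29*(-44) + (14 + 15)/(0 - 2) = 1276 + 29/(-2) = 1276 + 29*(-1/2) = 1276 - 29/2 = 2523/2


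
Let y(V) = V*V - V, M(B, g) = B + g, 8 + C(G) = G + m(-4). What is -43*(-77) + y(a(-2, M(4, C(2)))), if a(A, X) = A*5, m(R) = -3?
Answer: 3421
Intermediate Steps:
C(G) = -11 + G (C(G) = -8 + (G - 3) = -8 + (-3 + G) = -11 + G)
a(A, X) = 5*A
y(V) = V**2 - V
-43*(-77) + y(a(-2, M(4, C(2)))) = -43*(-77) + (5*(-2))*(-1 + 5*(-2)) = 3311 - 10*(-1 - 10) = 3311 - 10*(-11) = 3311 + 110 = 3421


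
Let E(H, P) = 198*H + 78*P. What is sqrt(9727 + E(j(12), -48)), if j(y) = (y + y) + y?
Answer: sqrt(13111) ≈ 114.50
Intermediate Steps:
j(y) = 3*y (j(y) = 2*y + y = 3*y)
E(H, P) = 78*P + 198*H
sqrt(9727 + E(j(12), -48)) = sqrt(9727 + (78*(-48) + 198*(3*12))) = sqrt(9727 + (-3744 + 198*36)) = sqrt(9727 + (-3744 + 7128)) = sqrt(9727 + 3384) = sqrt(13111)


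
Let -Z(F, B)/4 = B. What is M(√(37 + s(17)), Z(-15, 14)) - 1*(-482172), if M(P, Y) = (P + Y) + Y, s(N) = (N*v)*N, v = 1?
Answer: 482060 + √326 ≈ 4.8208e+5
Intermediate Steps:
Z(F, B) = -4*B
s(N) = N² (s(N) = (N*1)*N = N*N = N²)
M(P, Y) = P + 2*Y
M(√(37 + s(17)), Z(-15, 14)) - 1*(-482172) = (√(37 + 17²) + 2*(-4*14)) - 1*(-482172) = (√(37 + 289) + 2*(-56)) + 482172 = (√326 - 112) + 482172 = (-112 + √326) + 482172 = 482060 + √326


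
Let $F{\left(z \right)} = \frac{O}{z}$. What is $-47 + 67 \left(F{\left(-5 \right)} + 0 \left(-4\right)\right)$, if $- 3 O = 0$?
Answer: $-47$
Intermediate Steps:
$O = 0$ ($O = \left(- \frac{1}{3}\right) 0 = 0$)
$F{\left(z \right)} = 0$ ($F{\left(z \right)} = \frac{0}{z} = 0$)
$-47 + 67 \left(F{\left(-5 \right)} + 0 \left(-4\right)\right) = -47 + 67 \left(0 + 0 \left(-4\right)\right) = -47 + 67 \left(0 + 0\right) = -47 + 67 \cdot 0 = -47 + 0 = -47$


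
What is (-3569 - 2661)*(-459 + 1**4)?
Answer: 2853340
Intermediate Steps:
(-3569 - 2661)*(-459 + 1**4) = -6230*(-459 + 1) = -6230*(-458) = 2853340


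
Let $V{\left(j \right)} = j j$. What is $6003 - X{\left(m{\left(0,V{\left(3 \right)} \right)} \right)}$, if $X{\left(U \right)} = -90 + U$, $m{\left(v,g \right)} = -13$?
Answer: $6106$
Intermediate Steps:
$V{\left(j \right)} = j^{2}$
$6003 - X{\left(m{\left(0,V{\left(3 \right)} \right)} \right)} = 6003 - \left(-90 - 13\right) = 6003 - -103 = 6003 + 103 = 6106$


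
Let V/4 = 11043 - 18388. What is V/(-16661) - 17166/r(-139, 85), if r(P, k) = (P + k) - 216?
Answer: 48989221/749745 ≈ 65.341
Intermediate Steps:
r(P, k) = -216 + P + k
V = -29380 (V = 4*(11043 - 18388) = 4*(-7345) = -29380)
V/(-16661) - 17166/r(-139, 85) = -29380/(-16661) - 17166/(-216 - 139 + 85) = -29380*(-1/16661) - 17166/(-270) = 29380/16661 - 17166*(-1/270) = 29380/16661 + 2861/45 = 48989221/749745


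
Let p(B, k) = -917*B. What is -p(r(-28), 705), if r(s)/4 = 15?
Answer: 55020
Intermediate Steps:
r(s) = 60 (r(s) = 4*15 = 60)
-p(r(-28), 705) = -(-917)*60 = -1*(-55020) = 55020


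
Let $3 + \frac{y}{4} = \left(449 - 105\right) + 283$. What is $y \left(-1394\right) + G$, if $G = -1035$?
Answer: $-3480459$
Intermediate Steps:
$y = 2496$ ($y = -12 + 4 \left(\left(449 - 105\right) + 283\right) = -12 + 4 \left(344 + 283\right) = -12 + 4 \cdot 627 = -12 + 2508 = 2496$)
$y \left(-1394\right) + G = 2496 \left(-1394\right) - 1035 = -3479424 - 1035 = -3480459$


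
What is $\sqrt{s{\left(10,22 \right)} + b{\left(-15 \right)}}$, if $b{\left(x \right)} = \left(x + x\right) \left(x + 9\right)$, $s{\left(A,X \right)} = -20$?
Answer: $4 \sqrt{10} \approx 12.649$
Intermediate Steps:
$b{\left(x \right)} = 2 x \left(9 + x\right)$
$\sqrt{s{\left(10,22 \right)} + b{\left(-15 \right)}} = \sqrt{-20 + 2 \left(-15\right) \left(9 - 15\right)} = \sqrt{-20 + 2 \left(-15\right) \left(-6\right)} = \sqrt{-20 + 180} = \sqrt{160} = 4 \sqrt{10}$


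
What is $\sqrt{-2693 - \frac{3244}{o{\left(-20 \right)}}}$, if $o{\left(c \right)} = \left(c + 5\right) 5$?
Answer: $\frac{i \sqrt{596193}}{15} \approx 51.476 i$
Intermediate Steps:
$o{\left(c \right)} = 25 + 5 c$ ($o{\left(c \right)} = \left(5 + c\right) 5 = 25 + 5 c$)
$\sqrt{-2693 - \frac{3244}{o{\left(-20 \right)}}} = \sqrt{-2693 - \frac{3244}{25 + 5 \left(-20\right)}} = \sqrt{-2693 - \frac{3244}{25 - 100}} = \sqrt{-2693 - \frac{3244}{-75}} = \sqrt{-2693 - - \frac{3244}{75}} = \sqrt{-2693 + \frac{3244}{75}} = \sqrt{- \frac{198731}{75}} = \frac{i \sqrt{596193}}{15}$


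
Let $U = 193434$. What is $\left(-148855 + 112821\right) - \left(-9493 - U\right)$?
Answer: $166893$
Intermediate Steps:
$\left(-148855 + 112821\right) - \left(-9493 - U\right) = \left(-148855 + 112821\right) - \left(-9493 - 193434\right) = -36034 - \left(-9493 - 193434\right) = -36034 - -202927 = -36034 + 202927 = 166893$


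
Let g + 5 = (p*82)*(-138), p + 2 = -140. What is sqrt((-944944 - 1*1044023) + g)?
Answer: 10*I*sqrt(3821) ≈ 618.14*I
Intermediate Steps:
p = -142 (p = -2 - 140 = -142)
g = 1606867 (g = -5 - 142*82*(-138) = -5 - 11644*(-138) = -5 + 1606872 = 1606867)
sqrt((-944944 - 1*1044023) + g) = sqrt((-944944 - 1*1044023) + 1606867) = sqrt((-944944 - 1044023) + 1606867) = sqrt(-1988967 + 1606867) = sqrt(-382100) = 10*I*sqrt(3821)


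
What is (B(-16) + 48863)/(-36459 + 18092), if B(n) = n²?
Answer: -49119/18367 ≈ -2.6743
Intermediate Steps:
(B(-16) + 48863)/(-36459 + 18092) = ((-16)² + 48863)/(-36459 + 18092) = (256 + 48863)/(-18367) = 49119*(-1/18367) = -49119/18367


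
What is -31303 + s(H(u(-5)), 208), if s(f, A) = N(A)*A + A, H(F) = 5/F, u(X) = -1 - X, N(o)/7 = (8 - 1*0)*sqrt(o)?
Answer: -31095 + 46592*sqrt(13) ≈ 1.3689e+5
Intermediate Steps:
N(o) = 56*sqrt(o) (N(o) = 7*((8 - 1*0)*sqrt(o)) = 7*((8 + 0)*sqrt(o)) = 7*(8*sqrt(o)) = 56*sqrt(o))
s(f, A) = A + 56*A**(3/2) (s(f, A) = (56*sqrt(A))*A + A = 56*A**(3/2) + A = A + 56*A**(3/2))
-31303 + s(H(u(-5)), 208) = -31303 + (208 + 56*208**(3/2)) = -31303 + (208 + 56*(832*sqrt(13))) = -31303 + (208 + 46592*sqrt(13)) = -31095 + 46592*sqrt(13)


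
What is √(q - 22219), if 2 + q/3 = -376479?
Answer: I*√1151662 ≈ 1073.2*I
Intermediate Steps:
q = -1129443 (q = -6 + 3*(-376479) = -6 - 1129437 = -1129443)
√(q - 22219) = √(-1129443 - 22219) = √(-1151662) = I*√1151662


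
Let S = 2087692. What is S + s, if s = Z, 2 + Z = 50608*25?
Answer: 3352890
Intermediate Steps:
Z = 1265198 (Z = -2 + 50608*25 = -2 + 1265200 = 1265198)
s = 1265198
S + s = 2087692 + 1265198 = 3352890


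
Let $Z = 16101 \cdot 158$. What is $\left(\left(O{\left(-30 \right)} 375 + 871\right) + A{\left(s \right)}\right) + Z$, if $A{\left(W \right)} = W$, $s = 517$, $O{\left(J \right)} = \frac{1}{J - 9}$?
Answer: $\frac{33089373}{13} \approx 2.5453 \cdot 10^{6}$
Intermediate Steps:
$O{\left(J \right)} = \frac{1}{-9 + J}$
$Z = 2543958$
$\left(\left(O{\left(-30 \right)} 375 + 871\right) + A{\left(s \right)}\right) + Z = \left(\left(\frac{1}{-9 - 30} \cdot 375 + 871\right) + 517\right) + 2543958 = \left(\left(\frac{1}{-39} \cdot 375 + 871\right) + 517\right) + 2543958 = \left(\left(\left(- \frac{1}{39}\right) 375 + 871\right) + 517\right) + 2543958 = \left(\left(- \frac{125}{13} + 871\right) + 517\right) + 2543958 = \left(\frac{11198}{13} + 517\right) + 2543958 = \frac{17919}{13} + 2543958 = \frac{33089373}{13}$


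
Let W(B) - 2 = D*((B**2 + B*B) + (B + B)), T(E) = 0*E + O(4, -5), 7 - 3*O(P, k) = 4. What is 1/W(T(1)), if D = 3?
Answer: 1/14 ≈ 0.071429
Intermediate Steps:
O(P, k) = 1 (O(P, k) = 7/3 - 1/3*4 = 7/3 - 4/3 = 1)
T(E) = 1 (T(E) = 0*E + 1 = 0 + 1 = 1)
W(B) = 2 + 6*B + 6*B**2 (W(B) = 2 + 3*((B**2 + B*B) + (B + B)) = 2 + 3*((B**2 + B**2) + 2*B) = 2 + 3*(2*B**2 + 2*B) = 2 + 3*(2*B + 2*B**2) = 2 + (6*B + 6*B**2) = 2 + 6*B + 6*B**2)
1/W(T(1)) = 1/(2 + 6*1 + 6*1**2) = 1/(2 + 6 + 6*1) = 1/(2 + 6 + 6) = 1/14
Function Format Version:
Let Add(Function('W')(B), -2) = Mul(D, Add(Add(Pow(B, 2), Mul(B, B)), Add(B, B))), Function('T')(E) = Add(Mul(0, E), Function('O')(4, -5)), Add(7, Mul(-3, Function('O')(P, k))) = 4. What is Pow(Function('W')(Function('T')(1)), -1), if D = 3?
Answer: Rational(1, 14) ≈ 0.071429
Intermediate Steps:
Function('O')(P, k) = 1 (Function('O')(P, k) = Add(Rational(7, 3), Mul(Rational(-1, 3), 4)) = Add(Rational(7, 3), Rational(-4, 3)) = 1)
Function('T')(E) = 1 (Function('T')(E) = Add(Mul(0, E), 1) = Add(0, 1) = 1)
Function('W')(B) = Add(2, Mul(6, B), Mul(6, Pow(B, 2))) (Function('W')(B) = Add(2, Mul(3, Add(Add(Pow(B, 2), Mul(B, B)), Add(B, B)))) = Add(2, Mul(3, Add(Add(Pow(B, 2), Pow(B, 2)), Mul(2, B)))) = Add(2, Mul(3, Add(Mul(2, Pow(B, 2)), Mul(2, B)))) = Add(2, Mul(3, Add(Mul(2, B), Mul(2, Pow(B, 2))))) = Add(2, Add(Mul(6, B), Mul(6, Pow(B, 2)))) = Add(2, Mul(6, B), Mul(6, Pow(B, 2))))
Pow(Function('W')(Function('T')(1)), -1) = Pow(Add(2, Mul(6, 1), Mul(6, Pow(1, 2))), -1) = Pow(Add(2, 6, Mul(6, 1)), -1) = Pow(Add(2, 6, 6), -1) = Pow(14, -1) = Rational(1, 14)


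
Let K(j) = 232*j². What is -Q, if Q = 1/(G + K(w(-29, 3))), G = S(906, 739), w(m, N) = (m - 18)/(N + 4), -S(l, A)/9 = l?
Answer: -49/112942 ≈ -0.00043385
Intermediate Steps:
S(l, A) = -9*l
w(m, N) = (-18 + m)/(4 + N)
G = -8154 (G = -9*906 = -8154)
Q = 49/112942 (Q = 1/(-8154 + 232*((-18 - 29)/(4 + 3))²) = 1/(-8154 + 232*(-47/7)²) = 1/(-8154 + 232*(2209/49)) = 1/(-8154 + 512488/49) = 1/(112942/49) = 49/112942 ≈ 0.00043385)
-Q = -1*49/112942 = -49/112942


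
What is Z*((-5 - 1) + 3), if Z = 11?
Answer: -33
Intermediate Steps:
Z*((-5 - 1) + 3) = 11*((-5 - 1) + 3) = 11*(-6 + 3) = 11*(-3) = -33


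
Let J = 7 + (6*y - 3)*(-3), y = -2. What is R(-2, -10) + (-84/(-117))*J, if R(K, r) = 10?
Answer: 142/3 ≈ 47.333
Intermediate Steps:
J = 52 (J = 7 + (6*(-2) - 3)*(-3) = 7 + (-12 - 3)*(-3) = 7 - 15*(-3) = 7 + 45 = 52)
R(-2, -10) + (-84/(-117))*J = 10 - 84/(-117)*52 = 10 - 84*(-1/117)*52 = 10 + (28/39)*52 = 10 + 112/3 = 142/3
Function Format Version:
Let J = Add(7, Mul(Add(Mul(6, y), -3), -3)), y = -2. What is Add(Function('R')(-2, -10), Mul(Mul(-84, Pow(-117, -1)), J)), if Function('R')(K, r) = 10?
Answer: Rational(142, 3) ≈ 47.333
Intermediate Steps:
J = 52 (J = Add(7, Mul(Add(Mul(6, -2), -3), -3)) = Add(7, Mul(Add(-12, -3), -3)) = Add(7, Mul(-15, -3)) = Add(7, 45) = 52)
Add(Function('R')(-2, -10), Mul(Mul(-84, Pow(-117, -1)), J)) = Add(10, Mul(Mul(-84, Pow(-117, -1)), 52)) = Add(10, Mul(Mul(-84, Rational(-1, 117)), 52)) = Add(10, Mul(Rational(28, 39), 52)) = Add(10, Rational(112, 3)) = Rational(142, 3)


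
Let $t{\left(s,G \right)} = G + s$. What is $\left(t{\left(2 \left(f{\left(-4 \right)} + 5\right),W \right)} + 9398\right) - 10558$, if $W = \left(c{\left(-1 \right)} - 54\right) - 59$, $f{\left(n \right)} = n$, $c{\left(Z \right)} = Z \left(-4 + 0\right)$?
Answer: $-1267$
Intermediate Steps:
$c{\left(Z \right)} = - 4 Z$ ($c{\left(Z \right)} = Z \left(-4\right) = - 4 Z$)
$W = -109$ ($W = \left(\left(-4\right) \left(-1\right) - 54\right) - 59 = \left(4 - 54\right) - 59 = -50 - 59 = -109$)
$\left(t{\left(2 \left(f{\left(-4 \right)} + 5\right),W \right)} + 9398\right) - 10558 = \left(\left(-109 + 2 \left(-4 + 5\right)\right) + 9398\right) - 10558 = \left(\left(-109 + 2 \cdot 1\right) + 9398\right) - 10558 = \left(\left(-109 + 2\right) + 9398\right) - 10558 = \left(-107 + 9398\right) - 10558 = 9291 - 10558 = -1267$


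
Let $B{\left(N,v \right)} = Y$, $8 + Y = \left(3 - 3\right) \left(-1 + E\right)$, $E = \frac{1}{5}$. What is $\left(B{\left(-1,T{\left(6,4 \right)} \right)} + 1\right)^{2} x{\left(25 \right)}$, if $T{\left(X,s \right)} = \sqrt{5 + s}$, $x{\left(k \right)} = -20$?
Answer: $-980$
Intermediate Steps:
$E = \frac{1}{5} \approx 0.2$
$Y = -8$ ($Y = -8 + \left(3 - 3\right) \left(-1 + \frac{1}{5}\right) = -8 + 0 \left(- \frac{4}{5}\right) = -8 + 0 = -8$)
$B{\left(N,v \right)} = -8$
$\left(B{\left(-1,T{\left(6,4 \right)} \right)} + 1\right)^{2} x{\left(25 \right)} = \left(-8 + 1\right)^{2} \left(-20\right) = \left(-7\right)^{2} \left(-20\right) = 49 \left(-20\right) = -980$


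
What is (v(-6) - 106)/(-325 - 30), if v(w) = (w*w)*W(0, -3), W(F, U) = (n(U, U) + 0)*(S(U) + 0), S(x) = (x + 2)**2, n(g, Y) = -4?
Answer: 50/71 ≈ 0.70423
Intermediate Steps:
S(x) = (2 + x)**2
W(F, U) = -4*(2 + U)**2 (W(F, U) = (-4 + 0)*((2 + U)**2 + 0) = -4*(2 + U)**2)
v(w) = -4*w**2 (v(w) = (w*w)*(-4*(2 - 3)**2) = w**2*(-4*(-1)**2) = w**2*(-4*1) = w**2*(-4) = -4*w**2)
(v(-6) - 106)/(-325 - 30) = (-4*(-6)**2 - 106)/(-325 - 30) = (-4*36 - 106)/(-355) = (-144 - 106)*(-1/355) = -250*(-1/355) = 50/71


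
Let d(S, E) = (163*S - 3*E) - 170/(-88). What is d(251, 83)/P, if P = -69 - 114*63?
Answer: -1789301/319044 ≈ -5.6083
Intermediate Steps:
d(S, E) = 85/44 - 3*E + 163*S (d(S, E) = (-3*E + 163*S) - 170*(-1/88) = (-3*E + 163*S) + 85/44 = 85/44 - 3*E + 163*S)
P = -7251 (P = -69 - 7182 = -7251)
d(251, 83)/P = (85/44 - 3*83 + 163*251)/(-7251) = (85/44 - 249 + 40913)*(-1/7251) = (1789301/44)*(-1/7251) = -1789301/319044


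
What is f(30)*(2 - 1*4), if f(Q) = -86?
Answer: 172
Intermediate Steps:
f(30)*(2 - 1*4) = -86*(2 - 1*4) = -86*(2 - 4) = -86*(-2) = 172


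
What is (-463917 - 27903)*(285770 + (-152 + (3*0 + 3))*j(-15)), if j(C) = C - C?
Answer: -140547401400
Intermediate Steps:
j(C) = 0
(-463917 - 27903)*(285770 + (-152 + (3*0 + 3))*j(-15)) = (-463917 - 27903)*(285770 + (-152 + (3*0 + 3))*0) = -491820*(285770 + (-152 + (0 + 3))*0) = -491820*(285770 + (-152 + 3)*0) = -491820*(285770 - 149*0) = -491820*(285770 + 0) = -491820*285770 = -140547401400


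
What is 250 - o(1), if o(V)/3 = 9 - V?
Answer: 226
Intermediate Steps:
o(V) = 27 - 3*V (o(V) = 3*(9 - V) = 27 - 3*V)
250 - o(1) = 250 - (27 - 3*1) = 250 - (27 - 3) = 250 - 1*24 = 250 - 24 = 226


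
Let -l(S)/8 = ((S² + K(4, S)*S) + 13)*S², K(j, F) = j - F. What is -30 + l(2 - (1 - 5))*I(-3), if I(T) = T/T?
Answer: -10686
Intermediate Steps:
I(T) = 1
l(S) = -8*S²*(13 + S² + S*(4 - S)) (l(S) = -8*((S² + (4 - S)*S) + 13)*S² = -8*((S² + S*(4 - S)) + 13)*S² = -8*(13 + S² + S*(4 - S))*S² = -8*S²*(13 + S² + S*(4 - S)))
-30 + l(2 - (1 - 5))*I(-3) = -30 + ((2 - (1 - 5))²*(-104 - 32*(2 - (1 - 5))))*1 = -30 + ((2 - 1*(-4))²*(-104 - 32*(2 - 1*(-4))))*1 = -30 + ((2 + 4)²*(-104 - 32*(2 + 4)))*1 = -30 + (6²*(-104 - 32*6))*1 = -30 + (36*(-104 - 192))*1 = -30 + (36*(-296))*1 = -30 - 10656*1 = -30 - 10656 = -10686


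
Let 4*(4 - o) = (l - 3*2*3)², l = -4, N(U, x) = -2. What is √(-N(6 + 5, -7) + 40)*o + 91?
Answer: 91 - 117*√42 ≈ -667.25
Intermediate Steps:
o = -117 (o = 4 - (-4 - 3*2*3)²/4 = 4 - (-4 - 6*3)²/4 = 4 - (-4 - 18)²/4 = 4 - ¼*(-22)² = 4 - ¼*484 = 4 - 121 = -117)
√(-N(6 + 5, -7) + 40)*o + 91 = √(-1*(-2) + 40)*(-117) + 91 = √(2 + 40)*(-117) + 91 = √42*(-117) + 91 = -117*√42 + 91 = 91 - 117*√42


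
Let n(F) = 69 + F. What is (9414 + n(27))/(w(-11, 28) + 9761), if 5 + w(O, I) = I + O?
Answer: 9510/9773 ≈ 0.97309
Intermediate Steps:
w(O, I) = -5 + I + O (w(O, I) = -5 + (I + O) = -5 + I + O)
(9414 + n(27))/(w(-11, 28) + 9761) = (9414 + (69 + 27))/((-5 + 28 - 11) + 9761) = (9414 + 96)/(12 + 9761) = 9510/9773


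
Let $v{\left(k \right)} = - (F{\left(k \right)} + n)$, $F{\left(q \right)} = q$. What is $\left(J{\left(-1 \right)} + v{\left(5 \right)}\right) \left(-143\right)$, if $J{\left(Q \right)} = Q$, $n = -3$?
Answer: $429$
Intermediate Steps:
$v{\left(k \right)} = 3 - k$ ($v{\left(k \right)} = - (k - 3) = - (-3 + k) = 3 - k$)
$\left(J{\left(-1 \right)} + v{\left(5 \right)}\right) \left(-143\right) = \left(-1 + \left(3 - 5\right)\right) \left(-143\right) = \left(-1 - 2\right) \left(-143\right) = \left(-3\right) \left(-143\right) = 429$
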